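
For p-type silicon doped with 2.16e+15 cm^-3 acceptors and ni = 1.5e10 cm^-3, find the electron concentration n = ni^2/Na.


Step 1: Majority hole concentration p ≈ Na = 2.16e+15 cm^-3
Step 2: n = ni^2 / Na = (1.5e10)^2 / 2.16e+15
Step 3: n = 1.04e+05 cm^-3

1.04e+05


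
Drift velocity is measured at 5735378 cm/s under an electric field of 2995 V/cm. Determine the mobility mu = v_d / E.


Step 1: mu = v_d / E
Step 2: mu = 5735378 / 2995
Step 3: mu = 1914.98 cm^2/(V*s)

1914.98


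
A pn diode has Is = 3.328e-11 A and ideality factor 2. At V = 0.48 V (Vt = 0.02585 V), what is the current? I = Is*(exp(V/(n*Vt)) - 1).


Step 1: V/(n*Vt) = 0.48/(2*0.02585) = 9.2843
Step 2: exp(9.2843) = 1.0768e+04
Step 3: I = 3.328e-11 * (1.0768e+04 - 1) = 3.58e-07 A

3.58e-07


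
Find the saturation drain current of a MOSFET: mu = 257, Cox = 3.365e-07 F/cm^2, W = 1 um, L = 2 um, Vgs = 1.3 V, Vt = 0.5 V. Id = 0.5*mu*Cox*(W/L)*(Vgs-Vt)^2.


Step 1: Overdrive voltage Vov = Vgs - Vt = 1.3 - 0.5 = 0.8 V
Step 2: W/L = 1/2 = 0.5
Step 3: Id = 0.5 * 257 * 3.365e-07 * 0.5 * 0.8^2
Step 4: Id = 1.38e-05 A

1.38e-05


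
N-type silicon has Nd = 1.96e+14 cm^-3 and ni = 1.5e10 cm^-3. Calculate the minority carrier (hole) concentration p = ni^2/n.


Step 1: Since Nd >> ni, n ≈ Nd = 1.96e+14 cm^-3
Step 2: p = ni^2 / n = (1.5e10)^2 / 1.96e+14
Step 3: p = 2.25e20 / 1.96e+14 = 1.15e+06 cm^-3

1.15e+06


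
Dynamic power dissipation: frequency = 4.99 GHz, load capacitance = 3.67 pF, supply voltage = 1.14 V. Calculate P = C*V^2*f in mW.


Step 1: V^2 = 1.14^2 = 1.2996 V^2
Step 2: P = C*V^2*f = 3.67e-12 F * 1.2996 * 4.99e9 Hz
Step 3: P = 2.379996468e-02 W
Step 4: P = 23.8 mW

23.8


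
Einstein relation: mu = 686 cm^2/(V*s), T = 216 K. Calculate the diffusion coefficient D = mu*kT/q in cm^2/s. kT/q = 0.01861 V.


Step 1: D = mu * (kT/q)
Step 2: D = 686 * 0.01861
Step 3: D = 12.77 cm^2/s

12.77


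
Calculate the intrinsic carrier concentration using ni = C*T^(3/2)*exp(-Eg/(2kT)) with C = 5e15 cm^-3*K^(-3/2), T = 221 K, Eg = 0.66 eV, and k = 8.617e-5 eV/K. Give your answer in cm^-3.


Step 1: Compute kT = 8.617e-5 * 221 = 0.01904357 eV
Step 2: Exponent = -Eg/(2kT) = -0.66/(2*0.01904357) = -17.32868
Step 3: T^(3/2) = 221^1.5 = 3285.40
Step 4: ni = 5e15 * 3285.40 * exp(-17.32868) = 4.90e+11 cm^-3

4.90e+11


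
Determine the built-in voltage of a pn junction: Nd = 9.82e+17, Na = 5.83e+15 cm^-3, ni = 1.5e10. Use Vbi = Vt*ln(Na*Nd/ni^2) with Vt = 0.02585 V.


Step 1: Compute Na*Nd/ni^2 = 5.83e+15 * 9.82e+17 / (1.5e10)^2 = 2.5445e+13
Step 2: ln(2.5445e+13) = 30.8675
Step 3: Vbi = 0.02585 * 30.8675 = 0.798 V

0.798


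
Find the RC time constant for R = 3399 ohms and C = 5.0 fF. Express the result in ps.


Step 1: tau = R * C
Step 2: tau = 3399 * 5.0 fF = 3399 * 5.0e-15 F
Step 3: tau = 1.6995e-11 s = 16.995 ps

16.995


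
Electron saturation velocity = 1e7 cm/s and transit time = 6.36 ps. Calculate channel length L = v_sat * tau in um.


Step 1: tau in seconds = 6.36 ps * 1e-12 = 6.3600e-12 s
Step 2: L = v_sat * tau = 1e7 * 6.3600e-12 = 6.3600e-05 cm
Step 3: L in um = 6.3600e-05 * 1e4 = 0.636 um

0.636


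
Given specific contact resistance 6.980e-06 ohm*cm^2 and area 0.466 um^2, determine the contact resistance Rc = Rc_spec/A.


Step 1: Convert area to cm^2: 0.466 um^2 = 4.6600e-09 cm^2
Step 2: Rc = Rc_spec / A = 6.980e-06 / 4.6600e-09
Step 3: Rc = 1.50e+03 ohms

1.50e+03


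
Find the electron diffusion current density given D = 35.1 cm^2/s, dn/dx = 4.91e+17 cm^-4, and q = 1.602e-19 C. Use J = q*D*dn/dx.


Step 1: J = q * D * (dn/dx)
Step 2: J = 1.602e-19 * 35.1 * 4.91e+17
Step 3: J = 2.76e+00 A/cm^2

2.76e+00


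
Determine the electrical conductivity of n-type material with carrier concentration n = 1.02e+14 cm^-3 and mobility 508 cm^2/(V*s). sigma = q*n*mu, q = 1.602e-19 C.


Step 1: sigma = q * n * mu
Step 2: sigma = 1.602e-19 * 1.02e+14 * 508
Step 3: sigma = 8.301e-03 S/cm

8.301e-03


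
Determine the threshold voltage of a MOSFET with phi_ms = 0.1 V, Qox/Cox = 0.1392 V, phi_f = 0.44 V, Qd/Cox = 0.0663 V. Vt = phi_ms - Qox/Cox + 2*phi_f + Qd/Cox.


Step 1: Vt = phi_ms - Qox/Cox + 2*phi_f + Qd/Cox
Step 2: Vt = 0.1 - 0.1392 + 2*0.44 + 0.0663
Step 3: Vt = 0.1 - 0.1392 + 0.88 + 0.0663
Step 4: Vt = 0.9071 V

0.9071


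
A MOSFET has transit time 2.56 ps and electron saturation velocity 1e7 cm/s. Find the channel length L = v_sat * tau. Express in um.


Step 1: tau in seconds = 2.56 ps * 1e-12 = 2.5600e-12 s
Step 2: L = v_sat * tau = 1e7 * 2.5600e-12 = 2.5600e-05 cm
Step 3: L in um = 2.5600e-05 * 1e4 = 0.256 um

0.256


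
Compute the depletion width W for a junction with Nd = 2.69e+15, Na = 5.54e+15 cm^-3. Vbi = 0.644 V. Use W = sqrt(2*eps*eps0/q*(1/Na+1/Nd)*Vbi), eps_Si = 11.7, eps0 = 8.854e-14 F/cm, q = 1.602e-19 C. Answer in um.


Step 1: 1/Na + 1/Nd = 1/5.54e+15 + 1/2.69e+15 = 5.52253e-16
Step 2: 2*eps*eps0/q = 2*11.7*8.854e-14/1.602e-19 = 1.293281e+07
Step 3: W^2 = 1.293281e+07 * 5.52253e-16 * 0.644 = 4.59957e-09
Step 4: W = sqrt(4.59957e-09) = 6.782e-05 cm = 0.6782 um

0.6782


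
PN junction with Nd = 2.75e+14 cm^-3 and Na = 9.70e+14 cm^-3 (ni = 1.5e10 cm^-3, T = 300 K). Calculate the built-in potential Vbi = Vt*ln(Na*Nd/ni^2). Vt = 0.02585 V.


Step 1: Compute Na*Nd/ni^2 = 9.70e+14 * 2.75e+14 / (1.5e10)^2 = 1.1856e+09
Step 2: ln(1.1856e+09) = 20.8935
Step 3: Vbi = 0.02585 * 20.8935 = 0.54 V

0.54


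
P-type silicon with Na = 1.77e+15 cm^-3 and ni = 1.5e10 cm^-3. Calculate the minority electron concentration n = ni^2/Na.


Step 1: Majority hole concentration p ≈ Na = 1.77e+15 cm^-3
Step 2: n = ni^2 / Na = (1.5e10)^2 / 1.77e+15
Step 3: n = 1.27e+05 cm^-3

1.27e+05


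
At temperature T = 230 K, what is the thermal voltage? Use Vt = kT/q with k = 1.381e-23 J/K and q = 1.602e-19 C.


Step 1: kT = 1.381e-23 * 230 = 3.1763e-21 J
Step 2: Vt = kT/q = 3.1763e-21 / 1.602e-19
Step 3: Vt = 0.01983 V

0.01983


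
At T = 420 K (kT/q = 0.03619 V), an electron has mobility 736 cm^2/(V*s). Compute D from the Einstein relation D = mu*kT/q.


Step 1: D = mu * (kT/q)
Step 2: D = 736 * 0.03619
Step 3: D = 26.64 cm^2/s

26.64


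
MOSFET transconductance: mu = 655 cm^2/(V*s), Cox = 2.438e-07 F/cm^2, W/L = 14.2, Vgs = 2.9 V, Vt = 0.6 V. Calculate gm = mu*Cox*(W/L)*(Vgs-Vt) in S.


Step 1: Vov = Vgs - Vt = 2.9 - 0.6 = 2.3 V
Step 2: gm = mu * Cox * (W/L) * Vov
Step 3: gm = 655 * 2.438e-07 * 14.2 * 2.3 = 5.22e-03 S

5.22e-03


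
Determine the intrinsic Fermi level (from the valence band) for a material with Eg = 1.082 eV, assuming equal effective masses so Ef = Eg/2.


Step 1: For an intrinsic semiconductor, the Fermi level sits at midgap.
Step 2: Ef = Eg / 2 = 1.082 / 2 = 0.541 eV

0.541


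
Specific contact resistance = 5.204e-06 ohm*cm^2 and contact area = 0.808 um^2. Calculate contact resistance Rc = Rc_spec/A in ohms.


Step 1: Convert area to cm^2: 0.808 um^2 = 8.0800e-09 cm^2
Step 2: Rc = Rc_spec / A = 5.204e-06 / 8.0800e-09
Step 3: Rc = 6.44e+02 ohms

6.44e+02


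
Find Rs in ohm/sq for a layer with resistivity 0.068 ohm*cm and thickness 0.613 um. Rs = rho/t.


Step 1: Convert thickness to cm: t = 0.613 um = 6.1300e-05 cm
Step 2: Rs = rho / t = 0.068 / 6.1300e-05
Step 3: Rs = 1109.3 ohm/sq

1109.3


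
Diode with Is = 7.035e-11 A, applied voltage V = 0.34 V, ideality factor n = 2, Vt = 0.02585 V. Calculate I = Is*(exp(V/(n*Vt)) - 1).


Step 1: V/(n*Vt) = 0.34/(2*0.02585) = 6.5764
Step 2: exp(6.5764) = 7.1795e+02
Step 3: I = 7.035e-11 * (7.1795e+02 - 1) = 5.04e-08 A

5.04e-08


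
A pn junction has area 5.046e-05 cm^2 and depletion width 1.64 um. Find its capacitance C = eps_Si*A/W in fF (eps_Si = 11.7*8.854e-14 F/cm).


Step 1: eps_Si = 11.7 * 8.854e-14 = 1.035918e-12 F/cm
Step 2: W in cm = 1.64 * 1e-4 = 1.64e-04 cm
Step 3: C = 1.035918e-12 * 5.046e-05 / 1.64e-04 = 3.187343e-13 F
Step 4: C = 318.73 fF

318.73


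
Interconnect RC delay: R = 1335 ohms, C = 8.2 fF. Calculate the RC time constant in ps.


Step 1: tau = R * C
Step 2: tau = 1335 * 8.2 fF = 1335 * 8.2e-15 F
Step 3: tau = 1.0947e-11 s = 10.947 ps

10.947


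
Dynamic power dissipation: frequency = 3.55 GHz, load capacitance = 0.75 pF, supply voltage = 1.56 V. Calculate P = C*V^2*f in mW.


Step 1: V^2 = 1.56^2 = 2.4336 V^2
Step 2: P = C*V^2*f = 0.75e-12 F * 2.4336 * 3.55e9 Hz
Step 3: P = 6.47946e-03 W
Step 4: P = 6.479 mW

6.479


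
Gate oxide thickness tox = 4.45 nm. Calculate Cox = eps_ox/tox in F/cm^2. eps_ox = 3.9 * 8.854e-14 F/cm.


Step 1: eps_ox = 3.9 * 8.854e-14 = 3.45306e-13 F/cm
Step 2: tox in cm = 4.45 nm * 1e-7 = 4.4500e-07 cm
Step 3: Cox = 3.45306e-13 / 4.4500e-07 = 7.76e-07 F/cm^2

7.76e-07


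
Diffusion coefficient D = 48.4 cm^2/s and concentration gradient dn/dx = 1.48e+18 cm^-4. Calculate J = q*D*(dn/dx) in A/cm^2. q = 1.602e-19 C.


Step 1: J = q * D * (dn/dx)
Step 2: J = 1.602e-19 * 48.4 * 1.48e+18
Step 3: J = 1.15e+01 A/cm^2

1.15e+01


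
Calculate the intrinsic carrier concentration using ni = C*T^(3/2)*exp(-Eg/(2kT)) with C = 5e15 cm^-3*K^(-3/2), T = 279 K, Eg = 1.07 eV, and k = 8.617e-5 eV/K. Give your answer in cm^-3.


Step 1: Compute kT = 8.617e-5 * 279 = 0.02404143 eV
Step 2: Exponent = -Eg/(2kT) = -1.07/(2*0.02404143) = -22.25325
Step 3: T^(3/2) = 279^1.5 = 4660.22
Step 4: ni = 5e15 * 4660.22 * exp(-22.25325) = 5.05e+09 cm^-3

5.05e+09


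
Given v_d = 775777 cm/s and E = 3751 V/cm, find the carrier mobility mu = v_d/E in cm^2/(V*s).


Step 1: mu = v_d / E
Step 2: mu = 775777 / 3751
Step 3: mu = 206.82 cm^2/(V*s)

206.82


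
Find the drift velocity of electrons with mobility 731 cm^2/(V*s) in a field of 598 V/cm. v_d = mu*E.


Step 1: v_d = mu * E
Step 2: v_d = 731 * 598 = 437138
Step 3: v_d = 4.37e+05 cm/s

4.37e+05


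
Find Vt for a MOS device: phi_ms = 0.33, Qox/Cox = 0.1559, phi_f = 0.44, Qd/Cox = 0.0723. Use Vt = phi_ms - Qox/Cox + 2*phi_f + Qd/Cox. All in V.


Step 1: Vt = phi_ms - Qox/Cox + 2*phi_f + Qd/Cox
Step 2: Vt = 0.33 - 0.1559 + 2*0.44 + 0.0723
Step 3: Vt = 0.33 - 0.1559 + 0.88 + 0.0723
Step 4: Vt = 1.1264 V

1.1264


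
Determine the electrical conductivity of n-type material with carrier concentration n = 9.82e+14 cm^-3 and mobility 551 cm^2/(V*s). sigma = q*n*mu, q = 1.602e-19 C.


Step 1: sigma = q * n * mu
Step 2: sigma = 1.602e-19 * 9.82e+14 * 551
Step 3: sigma = 8.668e-02 S/cm

8.668e-02


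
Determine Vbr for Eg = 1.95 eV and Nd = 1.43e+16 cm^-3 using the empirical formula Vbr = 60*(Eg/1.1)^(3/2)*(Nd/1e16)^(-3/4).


Step 1: Eg/1.1 = 1.95/1.1 = 1.772727
Step 2: (Eg/1.1)^1.5 = 1.772727^1.5 = 2.360276
Step 3: (Nd/1e16)^(-0.75) = (1.43)^(-0.75) = 0.764712
Step 4: Vbr = 60 * 2.360276 * 0.764712 = 108.3 V

108.3


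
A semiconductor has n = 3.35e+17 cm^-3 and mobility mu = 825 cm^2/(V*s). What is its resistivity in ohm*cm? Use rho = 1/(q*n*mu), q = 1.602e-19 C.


Step 1: sigma = q * n * mu = 1.602e-19 * 3.35e+17 * 825 = 4.42753e+01 S/cm
Step 2: rho = 1 / sigma = 1 / 4.42753e+01 = 0.02259 ohm*cm

0.02259


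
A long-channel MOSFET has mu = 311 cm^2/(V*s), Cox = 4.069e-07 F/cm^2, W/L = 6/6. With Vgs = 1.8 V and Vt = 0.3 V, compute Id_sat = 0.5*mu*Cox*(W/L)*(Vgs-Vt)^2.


Step 1: Overdrive voltage Vov = Vgs - Vt = 1.8 - 0.3 = 1.5 V
Step 2: W/L = 6/6 = 1
Step 3: Id = 0.5 * 311 * 4.069e-07 * 1 * 1.5^2
Step 4: Id = 1.42e-04 A

1.42e-04


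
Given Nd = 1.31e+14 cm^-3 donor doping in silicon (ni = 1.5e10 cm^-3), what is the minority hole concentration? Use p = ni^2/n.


Step 1: Since Nd >> ni, n ≈ Nd = 1.31e+14 cm^-3
Step 2: p = ni^2 / n = (1.5e10)^2 / 1.31e+14
Step 3: p = 2.25e20 / 1.31e+14 = 1.72e+06 cm^-3

1.72e+06


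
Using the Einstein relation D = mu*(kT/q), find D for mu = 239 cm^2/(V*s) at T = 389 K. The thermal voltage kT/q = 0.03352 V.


Step 1: D = mu * (kT/q)
Step 2: D = 239 * 0.03352
Step 3: D = 8.01 cm^2/s

8.01


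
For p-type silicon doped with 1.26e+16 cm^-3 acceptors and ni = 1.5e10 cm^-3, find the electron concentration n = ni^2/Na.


Step 1: Majority hole concentration p ≈ Na = 1.26e+16 cm^-3
Step 2: n = ni^2 / Na = (1.5e10)^2 / 1.26e+16
Step 3: n = 1.79e+04 cm^-3

1.79e+04


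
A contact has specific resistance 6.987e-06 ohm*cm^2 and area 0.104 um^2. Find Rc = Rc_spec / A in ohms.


Step 1: Convert area to cm^2: 0.104 um^2 = 1.0400e-09 cm^2
Step 2: Rc = Rc_spec / A = 6.987e-06 / 1.0400e-09
Step 3: Rc = 6.72e+03 ohms

6.72e+03


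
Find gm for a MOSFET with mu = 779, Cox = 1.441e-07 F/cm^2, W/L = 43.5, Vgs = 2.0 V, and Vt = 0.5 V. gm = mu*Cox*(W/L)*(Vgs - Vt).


Step 1: Vov = Vgs - Vt = 2.0 - 0.5 = 1.5 V
Step 2: gm = mu * Cox * (W/L) * Vov
Step 3: gm = 779 * 1.441e-07 * 43.5 * 1.5 = 7.32e-03 S

7.32e-03


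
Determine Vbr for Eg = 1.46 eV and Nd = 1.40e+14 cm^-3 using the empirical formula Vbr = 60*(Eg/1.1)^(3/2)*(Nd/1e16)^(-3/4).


Step 1: Eg/1.1 = 1.46/1.1 = 1.327273
Step 2: (Eg/1.1)^1.5 = 1.327273^1.5 = 1.529116
Step 3: (Nd/1e16)^(-0.75) = (0.014)^(-0.75) = 24.569933
Step 4: Vbr = 60 * 1.529116 * 24.569933 = 2254.2 V

2254.2


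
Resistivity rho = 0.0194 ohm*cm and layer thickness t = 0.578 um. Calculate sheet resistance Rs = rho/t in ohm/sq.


Step 1: Convert thickness to cm: t = 0.578 um = 5.7800e-05 cm
Step 2: Rs = rho / t = 0.0194 / 5.7800e-05
Step 3: Rs = 335.6 ohm/sq

335.6


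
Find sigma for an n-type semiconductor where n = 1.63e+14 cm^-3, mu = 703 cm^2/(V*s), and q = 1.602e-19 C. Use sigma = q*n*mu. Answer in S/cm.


Step 1: sigma = q * n * mu
Step 2: sigma = 1.602e-19 * 1.63e+14 * 703
Step 3: sigma = 1.836e-02 S/cm

1.836e-02


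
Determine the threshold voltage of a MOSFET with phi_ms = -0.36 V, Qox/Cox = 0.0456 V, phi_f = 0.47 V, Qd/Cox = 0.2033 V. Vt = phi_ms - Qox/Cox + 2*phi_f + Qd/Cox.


Step 1: Vt = phi_ms - Qox/Cox + 2*phi_f + Qd/Cox
Step 2: Vt = -0.36 - 0.0456 + 2*0.47 + 0.2033
Step 3: Vt = -0.36 - 0.0456 + 0.94 + 0.2033
Step 4: Vt = 0.7377 V

0.7377


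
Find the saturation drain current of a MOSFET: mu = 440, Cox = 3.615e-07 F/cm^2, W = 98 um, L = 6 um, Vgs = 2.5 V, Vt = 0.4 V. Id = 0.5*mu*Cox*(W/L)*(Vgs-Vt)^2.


Step 1: Overdrive voltage Vov = Vgs - Vt = 2.5 - 0.4 = 2.1 V
Step 2: W/L = 98/6 = 16.3333
Step 3: Id = 0.5 * 440 * 3.615e-07 * 16.3333 * 2.1^2
Step 4: Id = 5.73e-03 A

5.73e-03


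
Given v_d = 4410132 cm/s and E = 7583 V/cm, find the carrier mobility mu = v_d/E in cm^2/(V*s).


Step 1: mu = v_d / E
Step 2: mu = 4410132 / 7583
Step 3: mu = 581.58 cm^2/(V*s)

581.58


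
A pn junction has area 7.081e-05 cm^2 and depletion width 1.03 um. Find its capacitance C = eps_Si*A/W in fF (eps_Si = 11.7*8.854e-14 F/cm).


Step 1: eps_Si = 11.7 * 8.854e-14 = 1.035918e-12 F/cm
Step 2: W in cm = 1.03 * 1e-4 = 1.03e-04 cm
Step 3: C = 1.035918e-12 * 7.081e-05 / 1.03e-04 = 7.121685e-13 F
Step 4: C = 712.17 fF

712.17


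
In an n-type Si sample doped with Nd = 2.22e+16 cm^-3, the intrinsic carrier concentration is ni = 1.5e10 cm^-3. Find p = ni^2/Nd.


Step 1: Since Nd >> ni, n ≈ Nd = 2.22e+16 cm^-3
Step 2: p = ni^2 / n = (1.5e10)^2 / 2.22e+16
Step 3: p = 2.25e20 / 2.22e+16 = 1.01e+04 cm^-3

1.01e+04


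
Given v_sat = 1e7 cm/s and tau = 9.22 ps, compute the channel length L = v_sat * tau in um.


Step 1: tau in seconds = 9.22 ps * 1e-12 = 9.2200e-12 s
Step 2: L = v_sat * tau = 1e7 * 9.2200e-12 = 9.2200e-05 cm
Step 3: L in um = 9.2200e-05 * 1e4 = 0.922 um

0.922


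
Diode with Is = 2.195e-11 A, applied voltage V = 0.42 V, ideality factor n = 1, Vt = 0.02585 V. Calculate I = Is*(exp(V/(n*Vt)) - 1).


Step 1: V/(n*Vt) = 0.42/(1*0.02585) = 16.2476
Step 2: exp(16.2476) = 1.1383e+07
Step 3: I = 2.195e-11 * (1.1383e+07 - 1) = 2.50e-04 A

2.50e-04


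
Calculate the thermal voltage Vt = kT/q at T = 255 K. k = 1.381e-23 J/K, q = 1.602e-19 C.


Step 1: kT = 1.381e-23 * 255 = 3.52155e-21 J
Step 2: Vt = kT/q = 3.52155e-21 / 1.602e-19
Step 3: Vt = 0.02198 V

0.02198


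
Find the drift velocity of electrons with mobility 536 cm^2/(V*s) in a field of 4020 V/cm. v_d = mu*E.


Step 1: v_d = mu * E
Step 2: v_d = 536 * 4020 = 2154720
Step 3: v_d = 2.15e+06 cm/s

2.15e+06


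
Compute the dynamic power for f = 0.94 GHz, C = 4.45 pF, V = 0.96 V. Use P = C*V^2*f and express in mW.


Step 1: V^2 = 0.96^2 = 0.9216 V^2
Step 2: P = C*V^2*f = 4.45e-12 F * 0.9216 * 0.94e9 Hz
Step 3: P = 3.8550528e-03 W
Step 4: P = 3.855 mW

3.855


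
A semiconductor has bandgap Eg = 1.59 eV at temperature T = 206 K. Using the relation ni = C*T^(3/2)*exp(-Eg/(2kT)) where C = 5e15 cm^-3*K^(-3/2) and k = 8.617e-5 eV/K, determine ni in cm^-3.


Step 1: Compute kT = 8.617e-5 * 206 = 0.01775102 eV
Step 2: Exponent = -Eg/(2kT) = -1.59/(2*0.01775102) = -44.78616
Step 3: T^(3/2) = 206^1.5 = 2956.66
Step 4: ni = 5e15 * 2956.66 * exp(-44.78616) = 5.24e-01 cm^-3

5.24e-01


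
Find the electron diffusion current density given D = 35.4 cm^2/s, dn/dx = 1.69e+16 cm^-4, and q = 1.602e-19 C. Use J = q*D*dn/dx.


Step 1: J = q * D * (dn/dx)
Step 2: J = 1.602e-19 * 35.4 * 1.69e+16
Step 3: J = 9.58e-02 A/cm^2

9.58e-02


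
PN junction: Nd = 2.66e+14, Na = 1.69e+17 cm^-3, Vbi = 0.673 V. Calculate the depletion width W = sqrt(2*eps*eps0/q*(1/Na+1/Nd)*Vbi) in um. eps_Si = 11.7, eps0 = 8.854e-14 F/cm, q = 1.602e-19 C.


Step 1: 1/Na + 1/Nd = 1/1.69e+17 + 1/2.66e+14 = 3.76532e-15
Step 2: 2*eps*eps0/q = 2*11.7*8.854e-14/1.602e-19 = 1.293281e+07
Step 3: W^2 = 1.293281e+07 * 3.76532e-15 * 0.673 = 3.27725e-08
Step 4: W = sqrt(3.27725e-08) = 1.810e-04 cm = 1.81 um

1.81


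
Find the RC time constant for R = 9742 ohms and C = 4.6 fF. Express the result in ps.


Step 1: tau = R * C
Step 2: tau = 9742 * 4.6 fF = 9742 * 4.6e-15 F
Step 3: tau = 4.48132e-11 s = 44.8132 ps

44.8132


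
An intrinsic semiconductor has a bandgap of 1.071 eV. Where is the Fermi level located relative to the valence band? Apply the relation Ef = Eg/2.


Step 1: For an intrinsic semiconductor, the Fermi level sits at midgap.
Step 2: Ef = Eg / 2 = 1.071 / 2 = 0.5355 eV

0.5355


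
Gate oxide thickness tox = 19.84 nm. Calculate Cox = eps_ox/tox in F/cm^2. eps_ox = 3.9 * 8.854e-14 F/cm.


Step 1: eps_ox = 3.9 * 8.854e-14 = 3.45306e-13 F/cm
Step 2: tox in cm = 19.84 nm * 1e-7 = 1.9840e-06 cm
Step 3: Cox = 3.45306e-13 / 1.9840e-06 = 1.74e-07 F/cm^2

1.74e-07


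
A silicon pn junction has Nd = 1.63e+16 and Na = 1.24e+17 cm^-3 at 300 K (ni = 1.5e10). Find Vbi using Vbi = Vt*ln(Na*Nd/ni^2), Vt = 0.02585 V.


Step 1: Compute Na*Nd/ni^2 = 1.24e+17 * 1.63e+16 / (1.5e10)^2 = 8.9831e+12
Step 2: ln(8.9831e+12) = 29.8264
Step 3: Vbi = 0.02585 * 29.8264 = 0.771 V

0.771


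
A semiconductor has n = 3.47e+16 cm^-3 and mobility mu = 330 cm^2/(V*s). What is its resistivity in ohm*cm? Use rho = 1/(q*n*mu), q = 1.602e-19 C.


Step 1: sigma = q * n * mu = 1.602e-19 * 3.47e+16 * 330 = 1.83445e+00 S/cm
Step 2: rho = 1 / sigma = 1 / 1.83445e+00 = 0.5451 ohm*cm

0.5451


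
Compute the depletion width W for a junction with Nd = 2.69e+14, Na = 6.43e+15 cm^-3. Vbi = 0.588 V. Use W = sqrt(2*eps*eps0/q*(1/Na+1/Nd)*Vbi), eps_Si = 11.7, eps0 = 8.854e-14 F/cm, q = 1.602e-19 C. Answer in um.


Step 1: 1/Na + 1/Nd = 1/6.43e+15 + 1/2.69e+14 = 3.87299e-15
Step 2: 2*eps*eps0/q = 2*11.7*8.854e-14/1.602e-19 = 1.293281e+07
Step 3: W^2 = 1.293281e+07 * 3.87299e-15 * 0.588 = 2.94521e-08
Step 4: W = sqrt(2.94521e-08) = 1.716e-04 cm = 1.716 um

1.716


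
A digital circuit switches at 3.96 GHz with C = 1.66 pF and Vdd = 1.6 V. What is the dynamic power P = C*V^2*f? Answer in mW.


Step 1: V^2 = 1.6^2 = 2.56 V^2
Step 2: P = C*V^2*f = 1.66e-12 F * 2.56 * 3.96e9 Hz
Step 3: P = 1.6828416e-02 W
Step 4: P = 16.828 mW

16.828


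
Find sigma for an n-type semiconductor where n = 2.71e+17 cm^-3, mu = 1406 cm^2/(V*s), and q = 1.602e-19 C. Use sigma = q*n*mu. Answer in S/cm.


Step 1: sigma = q * n * mu
Step 2: sigma = 1.602e-19 * 2.71e+17 * 1406
Step 3: sigma = 6.104e+01 S/cm

6.104e+01


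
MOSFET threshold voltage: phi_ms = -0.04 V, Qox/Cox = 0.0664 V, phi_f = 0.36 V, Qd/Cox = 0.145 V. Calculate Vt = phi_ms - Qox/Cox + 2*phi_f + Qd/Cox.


Step 1: Vt = phi_ms - Qox/Cox + 2*phi_f + Qd/Cox
Step 2: Vt = -0.04 - 0.0664 + 2*0.36 + 0.145
Step 3: Vt = -0.04 - 0.0664 + 0.72 + 0.145
Step 4: Vt = 0.7586 V

0.7586


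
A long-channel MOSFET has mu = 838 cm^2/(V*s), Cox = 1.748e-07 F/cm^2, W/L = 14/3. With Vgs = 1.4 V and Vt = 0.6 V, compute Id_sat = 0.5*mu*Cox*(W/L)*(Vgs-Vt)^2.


Step 1: Overdrive voltage Vov = Vgs - Vt = 1.4 - 0.6 = 0.8 V
Step 2: W/L = 14/3 = 4.66667
Step 3: Id = 0.5 * 838 * 1.748e-07 * 4.66667 * 0.8^2
Step 4: Id = 2.19e-04 A

2.19e-04


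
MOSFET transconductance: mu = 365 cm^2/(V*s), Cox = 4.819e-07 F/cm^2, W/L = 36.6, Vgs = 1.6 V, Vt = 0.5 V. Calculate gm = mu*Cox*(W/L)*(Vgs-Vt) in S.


Step 1: Vov = Vgs - Vt = 1.6 - 0.5 = 1.1 V
Step 2: gm = mu * Cox * (W/L) * Vov
Step 3: gm = 365 * 4.819e-07 * 36.6 * 1.1 = 7.08e-03 S

7.08e-03


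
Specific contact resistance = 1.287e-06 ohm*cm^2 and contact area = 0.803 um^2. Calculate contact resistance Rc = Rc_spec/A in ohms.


Step 1: Convert area to cm^2: 0.803 um^2 = 8.0300e-09 cm^2
Step 2: Rc = Rc_spec / A = 1.287e-06 / 8.0300e-09
Step 3: Rc = 1.60e+02 ohms

1.60e+02


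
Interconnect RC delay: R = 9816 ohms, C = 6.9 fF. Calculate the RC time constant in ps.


Step 1: tau = R * C
Step 2: tau = 9816 * 6.9 fF = 9816 * 6.9e-15 F
Step 3: tau = 6.77304e-11 s = 67.7304 ps

67.7304


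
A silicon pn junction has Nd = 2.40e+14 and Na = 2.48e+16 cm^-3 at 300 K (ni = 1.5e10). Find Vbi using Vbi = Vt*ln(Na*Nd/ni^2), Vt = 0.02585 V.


Step 1: Compute Na*Nd/ni^2 = 2.48e+16 * 2.40e+14 / (1.5e10)^2 = 2.6453e+10
Step 2: ln(2.6453e+10) = 23.9986
Step 3: Vbi = 0.02585 * 23.9986 = 0.62 V

0.62


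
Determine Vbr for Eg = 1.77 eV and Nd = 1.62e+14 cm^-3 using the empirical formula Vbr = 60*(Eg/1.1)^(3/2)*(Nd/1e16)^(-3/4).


Step 1: Eg/1.1 = 1.77/1.1 = 1.609091
Step 2: (Eg/1.1)^1.5 = 1.609091^1.5 = 2.041131
Step 3: (Nd/1e16)^(-0.75) = (0.0162)^(-0.75) = 22.022354
Step 4: Vbr = 60 * 2.041131 * 22.022354 = 2697.0 V

2697.0


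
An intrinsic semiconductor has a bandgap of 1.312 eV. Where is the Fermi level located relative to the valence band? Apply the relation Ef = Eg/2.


Step 1: For an intrinsic semiconductor, the Fermi level sits at midgap.
Step 2: Ef = Eg / 2 = 1.312 / 2 = 0.656 eV

0.656


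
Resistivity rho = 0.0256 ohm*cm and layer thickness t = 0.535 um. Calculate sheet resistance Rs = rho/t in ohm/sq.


Step 1: Convert thickness to cm: t = 0.535 um = 5.3500e-05 cm
Step 2: Rs = rho / t = 0.0256 / 5.3500e-05
Step 3: Rs = 478.5 ohm/sq

478.5


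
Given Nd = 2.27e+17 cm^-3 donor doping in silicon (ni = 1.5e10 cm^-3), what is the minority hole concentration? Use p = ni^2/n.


Step 1: Since Nd >> ni, n ≈ Nd = 2.27e+17 cm^-3
Step 2: p = ni^2 / n = (1.5e10)^2 / 2.27e+17
Step 3: p = 2.25e20 / 2.27e+17 = 9.91e+02 cm^-3

9.91e+02


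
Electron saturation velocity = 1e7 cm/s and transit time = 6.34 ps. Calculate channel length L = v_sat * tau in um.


Step 1: tau in seconds = 6.34 ps * 1e-12 = 6.3400e-12 s
Step 2: L = v_sat * tau = 1e7 * 6.3400e-12 = 6.3400e-05 cm
Step 3: L in um = 6.3400e-05 * 1e4 = 0.634 um

0.634


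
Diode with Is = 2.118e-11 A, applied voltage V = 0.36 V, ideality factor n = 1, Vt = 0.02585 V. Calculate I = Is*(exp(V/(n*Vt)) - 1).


Step 1: V/(n*Vt) = 0.36/(1*0.02585) = 13.9265
Step 2: exp(13.9265) = 1.1174e+06
Step 3: I = 2.118e-11 * (1.1174e+06 - 1) = 2.37e-05 A

2.37e-05


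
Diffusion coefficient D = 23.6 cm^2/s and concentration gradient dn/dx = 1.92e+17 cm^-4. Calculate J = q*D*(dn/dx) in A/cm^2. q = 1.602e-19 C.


Step 1: J = q * D * (dn/dx)
Step 2: J = 1.602e-19 * 23.6 * 1.92e+17
Step 3: J = 7.26e-01 A/cm^2

7.26e-01


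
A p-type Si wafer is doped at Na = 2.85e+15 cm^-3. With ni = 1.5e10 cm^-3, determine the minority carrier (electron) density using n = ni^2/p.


Step 1: Majority hole concentration p ≈ Na = 2.85e+15 cm^-3
Step 2: n = ni^2 / Na = (1.5e10)^2 / 2.85e+15
Step 3: n = 7.89e+04 cm^-3

7.89e+04


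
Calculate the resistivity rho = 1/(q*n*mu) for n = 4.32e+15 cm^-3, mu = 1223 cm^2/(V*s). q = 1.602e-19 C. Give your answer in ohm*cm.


Step 1: sigma = q * n * mu = 1.602e-19 * 4.32e+15 * 1223 = 8.46394e-01 S/cm
Step 2: rho = 1 / sigma = 1 / 8.46394e-01 = 1.181 ohm*cm

1.181


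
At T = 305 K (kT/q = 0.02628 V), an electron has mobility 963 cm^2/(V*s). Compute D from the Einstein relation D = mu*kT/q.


Step 1: D = mu * (kT/q)
Step 2: D = 963 * 0.02628
Step 3: D = 25.31 cm^2/s

25.31


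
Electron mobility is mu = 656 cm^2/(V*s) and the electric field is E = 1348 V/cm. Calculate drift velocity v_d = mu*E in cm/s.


Step 1: v_d = mu * E
Step 2: v_d = 656 * 1348 = 884288
Step 3: v_d = 8.84e+05 cm/s

8.84e+05


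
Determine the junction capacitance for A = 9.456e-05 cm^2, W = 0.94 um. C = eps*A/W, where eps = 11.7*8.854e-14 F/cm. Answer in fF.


Step 1: eps_Si = 11.7 * 8.854e-14 = 1.035918e-12 F/cm
Step 2: W in cm = 0.94 * 1e-4 = 9.40e-05 cm
Step 3: C = 1.035918e-12 * 9.456e-05 / 9.40e-05 = 1.042089e-12 F
Step 4: C = 1042.09 fF

1042.09


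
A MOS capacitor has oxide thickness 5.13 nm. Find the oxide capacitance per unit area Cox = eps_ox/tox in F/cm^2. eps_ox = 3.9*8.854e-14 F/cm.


Step 1: eps_ox = 3.9 * 8.854e-14 = 3.45306e-13 F/cm
Step 2: tox in cm = 5.13 nm * 1e-7 = 5.1300e-07 cm
Step 3: Cox = 3.45306e-13 / 5.1300e-07 = 6.73e-07 F/cm^2

6.73e-07


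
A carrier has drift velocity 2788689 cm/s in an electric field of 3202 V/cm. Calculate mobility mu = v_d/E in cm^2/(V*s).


Step 1: mu = v_d / E
Step 2: mu = 2788689 / 3202
Step 3: mu = 870.92 cm^2/(V*s)

870.92


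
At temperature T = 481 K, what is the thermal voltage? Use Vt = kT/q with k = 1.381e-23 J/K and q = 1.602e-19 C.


Step 1: kT = 1.381e-23 * 481 = 6.64261e-21 J
Step 2: Vt = kT/q = 6.64261e-21 / 1.602e-19
Step 3: Vt = 0.04146 V

0.04146


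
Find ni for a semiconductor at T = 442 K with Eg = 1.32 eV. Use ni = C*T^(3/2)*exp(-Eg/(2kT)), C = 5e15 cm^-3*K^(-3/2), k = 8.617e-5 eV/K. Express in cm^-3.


Step 1: Compute kT = 8.617e-5 * 442 = 0.03808714 eV
Step 2: Exponent = -Eg/(2kT) = -1.32/(2*0.03808714) = -17.32868
Step 3: T^(3/2) = 442^1.5 = 9292.52
Step 4: ni = 5e15 * 9292.52 * exp(-17.32868) = 1.38e+12 cm^-3

1.38e+12


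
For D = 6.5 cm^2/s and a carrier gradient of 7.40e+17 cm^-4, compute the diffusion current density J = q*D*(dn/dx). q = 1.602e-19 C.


Step 1: J = q * D * (dn/dx)
Step 2: J = 1.602e-19 * 6.5 * 7.40e+17
Step 3: J = 7.71e-01 A/cm^2

7.71e-01


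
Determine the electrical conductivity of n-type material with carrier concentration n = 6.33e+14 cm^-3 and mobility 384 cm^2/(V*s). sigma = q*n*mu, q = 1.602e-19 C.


Step 1: sigma = q * n * mu
Step 2: sigma = 1.602e-19 * 6.33e+14 * 384
Step 3: sigma = 3.894e-02 S/cm

3.894e-02


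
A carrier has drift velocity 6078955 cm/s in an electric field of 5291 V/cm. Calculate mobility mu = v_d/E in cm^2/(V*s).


Step 1: mu = v_d / E
Step 2: mu = 6078955 / 5291
Step 3: mu = 1148.92 cm^2/(V*s)

1148.92


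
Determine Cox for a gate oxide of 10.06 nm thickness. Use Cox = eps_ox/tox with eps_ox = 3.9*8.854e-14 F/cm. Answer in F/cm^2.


Step 1: eps_ox = 3.9 * 8.854e-14 = 3.45306e-13 F/cm
Step 2: tox in cm = 10.06 nm * 1e-7 = 1.0060e-06 cm
Step 3: Cox = 3.45306e-13 / 1.0060e-06 = 3.43e-07 F/cm^2

3.43e-07


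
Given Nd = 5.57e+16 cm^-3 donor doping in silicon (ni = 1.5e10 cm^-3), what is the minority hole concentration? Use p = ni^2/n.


Step 1: Since Nd >> ni, n ≈ Nd = 5.57e+16 cm^-3
Step 2: p = ni^2 / n = (1.5e10)^2 / 5.57e+16
Step 3: p = 2.25e20 / 5.57e+16 = 4.04e+03 cm^-3

4.04e+03


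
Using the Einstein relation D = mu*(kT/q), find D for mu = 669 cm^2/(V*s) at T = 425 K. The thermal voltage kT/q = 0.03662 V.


Step 1: D = mu * (kT/q)
Step 2: D = 669 * 0.03662
Step 3: D = 24.5 cm^2/s

24.5


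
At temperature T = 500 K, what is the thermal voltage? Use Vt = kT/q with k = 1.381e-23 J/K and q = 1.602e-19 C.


Step 1: kT = 1.381e-23 * 500 = 6.905e-21 J
Step 2: Vt = kT/q = 6.905e-21 / 1.602e-19
Step 3: Vt = 0.0431 V

0.0431


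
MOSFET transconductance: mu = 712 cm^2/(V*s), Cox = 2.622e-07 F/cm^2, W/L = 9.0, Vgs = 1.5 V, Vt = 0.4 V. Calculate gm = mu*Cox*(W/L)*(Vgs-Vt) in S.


Step 1: Vov = Vgs - Vt = 1.5 - 0.4 = 1.1 V
Step 2: gm = mu * Cox * (W/L) * Vov
Step 3: gm = 712 * 2.622e-07 * 9.0 * 1.1 = 1.85e-03 S

1.85e-03


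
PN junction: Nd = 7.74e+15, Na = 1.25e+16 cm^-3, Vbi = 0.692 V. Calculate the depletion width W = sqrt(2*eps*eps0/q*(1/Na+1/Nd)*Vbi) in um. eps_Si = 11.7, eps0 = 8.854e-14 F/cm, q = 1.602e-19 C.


Step 1: 1/Na + 1/Nd = 1/1.25e+16 + 1/7.74e+15 = 2.09199e-16
Step 2: 2*eps*eps0/q = 2*11.7*8.854e-14/1.602e-19 = 1.293281e+07
Step 3: W^2 = 1.293281e+07 * 2.09199e-16 * 0.692 = 1.87223e-09
Step 4: W = sqrt(1.87223e-09) = 4.327e-05 cm = 0.4327 um

0.4327


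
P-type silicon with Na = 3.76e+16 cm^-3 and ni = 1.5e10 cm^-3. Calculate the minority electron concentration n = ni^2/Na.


Step 1: Majority hole concentration p ≈ Na = 3.76e+16 cm^-3
Step 2: n = ni^2 / Na = (1.5e10)^2 / 3.76e+16
Step 3: n = 5.98e+03 cm^-3

5.98e+03


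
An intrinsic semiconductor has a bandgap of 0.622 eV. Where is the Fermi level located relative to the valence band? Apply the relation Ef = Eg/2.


Step 1: For an intrinsic semiconductor, the Fermi level sits at midgap.
Step 2: Ef = Eg / 2 = 0.622 / 2 = 0.311 eV

0.311


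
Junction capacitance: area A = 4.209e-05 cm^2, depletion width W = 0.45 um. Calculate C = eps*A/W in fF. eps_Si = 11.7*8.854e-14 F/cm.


Step 1: eps_Si = 11.7 * 8.854e-14 = 1.035918e-12 F/cm
Step 2: W in cm = 0.45 * 1e-4 = 4.50e-05 cm
Step 3: C = 1.035918e-12 * 4.209e-05 / 4.50e-05 = 9.689286e-13 F
Step 4: C = 968.93 fF

968.93


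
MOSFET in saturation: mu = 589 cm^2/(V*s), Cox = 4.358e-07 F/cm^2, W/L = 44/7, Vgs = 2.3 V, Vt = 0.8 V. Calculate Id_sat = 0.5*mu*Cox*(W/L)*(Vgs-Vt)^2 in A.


Step 1: Overdrive voltage Vov = Vgs - Vt = 2.3 - 0.8 = 1.5 V
Step 2: W/L = 44/7 = 6.28571
Step 3: Id = 0.5 * 589 * 4.358e-07 * 6.28571 * 1.5^2
Step 4: Id = 1.82e-03 A

1.82e-03


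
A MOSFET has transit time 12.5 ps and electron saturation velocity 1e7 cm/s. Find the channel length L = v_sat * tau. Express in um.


Step 1: tau in seconds = 12.5 ps * 1e-12 = 1.2500e-11 s
Step 2: L = v_sat * tau = 1e7 * 1.2500e-11 = 1.2500e-04 cm
Step 3: L in um = 1.2500e-04 * 1e4 = 1.25 um

1.25


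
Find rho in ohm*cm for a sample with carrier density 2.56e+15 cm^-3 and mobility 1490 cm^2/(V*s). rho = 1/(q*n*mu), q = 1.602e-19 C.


Step 1: sigma = q * n * mu = 1.602e-19 * 2.56e+15 * 1490 = 6.11067e-01 S/cm
Step 2: rho = 1 / sigma = 1 / 6.11067e-01 = 1.636 ohm*cm

1.636


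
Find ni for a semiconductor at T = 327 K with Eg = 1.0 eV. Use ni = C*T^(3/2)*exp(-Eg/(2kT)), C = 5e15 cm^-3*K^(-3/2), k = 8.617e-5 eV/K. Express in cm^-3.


Step 1: Compute kT = 8.617e-5 * 327 = 0.02817759 eV
Step 2: Exponent = -Eg/(2kT) = -1.0/(2*0.02817759) = -17.74460
Step 3: T^(3/2) = 327^1.5 = 5913.19
Step 4: ni = 5e15 * 5913.19 * exp(-17.74460) = 5.81e+11 cm^-3

5.81e+11


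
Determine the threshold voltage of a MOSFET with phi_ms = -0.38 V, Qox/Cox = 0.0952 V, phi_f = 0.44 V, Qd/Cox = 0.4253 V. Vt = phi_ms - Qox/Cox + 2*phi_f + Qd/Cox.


Step 1: Vt = phi_ms - Qox/Cox + 2*phi_f + Qd/Cox
Step 2: Vt = -0.38 - 0.0952 + 2*0.44 + 0.4253
Step 3: Vt = -0.38 - 0.0952 + 0.88 + 0.4253
Step 4: Vt = 0.8301 V

0.8301


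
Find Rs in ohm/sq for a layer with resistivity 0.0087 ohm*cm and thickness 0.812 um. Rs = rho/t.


Step 1: Convert thickness to cm: t = 0.812 um = 8.1200e-05 cm
Step 2: Rs = rho / t = 0.0087 / 8.1200e-05
Step 3: Rs = 107.1 ohm/sq

107.1


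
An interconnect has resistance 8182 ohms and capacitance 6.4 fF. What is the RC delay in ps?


Step 1: tau = R * C
Step 2: tau = 8182 * 6.4 fF = 8182 * 6.4e-15 F
Step 3: tau = 5.23648e-11 s = 52.3648 ps

52.3648


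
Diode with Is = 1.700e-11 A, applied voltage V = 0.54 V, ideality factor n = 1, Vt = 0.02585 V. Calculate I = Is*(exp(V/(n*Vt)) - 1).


Step 1: V/(n*Vt) = 0.54/(1*0.02585) = 20.8897
Step 2: exp(20.8897) = 1.1811e+09
Step 3: I = 1.700e-11 * (1.1811e+09 - 1) = 2.01e-02 A

2.01e-02


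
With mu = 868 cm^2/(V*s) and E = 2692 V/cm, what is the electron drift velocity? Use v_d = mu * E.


Step 1: v_d = mu * E
Step 2: v_d = 868 * 2692 = 2336656
Step 3: v_d = 2.34e+06 cm/s

2.34e+06


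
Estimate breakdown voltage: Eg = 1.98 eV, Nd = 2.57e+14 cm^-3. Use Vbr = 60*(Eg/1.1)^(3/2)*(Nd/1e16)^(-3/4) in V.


Step 1: Eg/1.1 = 1.98/1.1 = 1.800000
Step 2: (Eg/1.1)^1.5 = 1.800000^1.5 = 2.414953
Step 3: (Nd/1e16)^(-0.75) = (0.0257)^(-0.75) = 15.579380
Step 4: Vbr = 60 * 2.414953 * 15.579380 = 2257.4 V

2257.4


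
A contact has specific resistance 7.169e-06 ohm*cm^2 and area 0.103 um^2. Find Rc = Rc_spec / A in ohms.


Step 1: Convert area to cm^2: 0.103 um^2 = 1.0300e-09 cm^2
Step 2: Rc = Rc_spec / A = 7.169e-06 / 1.0300e-09
Step 3: Rc = 6.96e+03 ohms

6.96e+03


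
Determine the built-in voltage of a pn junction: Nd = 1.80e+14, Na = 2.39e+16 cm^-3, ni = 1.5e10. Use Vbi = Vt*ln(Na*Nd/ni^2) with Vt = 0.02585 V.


Step 1: Compute Na*Nd/ni^2 = 2.39e+16 * 1.80e+14 / (1.5e10)^2 = 1.9120e+10
Step 2: ln(1.9120e+10) = 23.6740
Step 3: Vbi = 0.02585 * 23.6740 = 0.612 V

0.612


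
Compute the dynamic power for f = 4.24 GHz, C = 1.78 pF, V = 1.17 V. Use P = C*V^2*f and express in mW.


Step 1: V^2 = 1.17^2 = 1.3689 V^2
Step 2: P = C*V^2*f = 1.78e-12 F * 1.3689 * 4.24e9 Hz
Step 3: P = 1.033136208e-02 W
Step 4: P = 10.331 mW

10.331


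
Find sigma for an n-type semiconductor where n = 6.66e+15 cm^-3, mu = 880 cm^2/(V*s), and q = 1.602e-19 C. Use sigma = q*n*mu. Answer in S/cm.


Step 1: sigma = q * n * mu
Step 2: sigma = 1.602e-19 * 6.66e+15 * 880
Step 3: sigma = 9.389e-01 S/cm

9.389e-01


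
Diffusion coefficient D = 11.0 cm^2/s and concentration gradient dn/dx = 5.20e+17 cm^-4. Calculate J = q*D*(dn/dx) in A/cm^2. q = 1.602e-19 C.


Step 1: J = q * D * (dn/dx)
Step 2: J = 1.602e-19 * 11.0 * 5.20e+17
Step 3: J = 9.16e-01 A/cm^2

9.16e-01


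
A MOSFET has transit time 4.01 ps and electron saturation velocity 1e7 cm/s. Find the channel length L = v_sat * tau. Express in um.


Step 1: tau in seconds = 4.01 ps * 1e-12 = 4.0100e-12 s
Step 2: L = v_sat * tau = 1e7 * 4.0100e-12 = 4.0100e-05 cm
Step 3: L in um = 4.0100e-05 * 1e4 = 0.401 um

0.401


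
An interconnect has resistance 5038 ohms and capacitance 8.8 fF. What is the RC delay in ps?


Step 1: tau = R * C
Step 2: tau = 5038 * 8.8 fF = 5038 * 8.8e-15 F
Step 3: tau = 4.43344e-11 s = 44.3344 ps

44.3344


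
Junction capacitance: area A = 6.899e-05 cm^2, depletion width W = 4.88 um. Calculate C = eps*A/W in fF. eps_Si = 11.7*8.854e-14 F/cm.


Step 1: eps_Si = 11.7 * 8.854e-14 = 1.035918e-12 F/cm
Step 2: W in cm = 4.88 * 1e-4 = 4.88e-04 cm
Step 3: C = 1.035918e-12 * 6.899e-05 / 4.88e-04 = 1.464508e-13 F
Step 4: C = 146.45 fF

146.45


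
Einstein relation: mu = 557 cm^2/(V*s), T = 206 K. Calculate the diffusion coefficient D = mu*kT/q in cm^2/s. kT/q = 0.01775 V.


Step 1: D = mu * (kT/q)
Step 2: D = 557 * 0.01775
Step 3: D = 9.89 cm^2/s

9.89


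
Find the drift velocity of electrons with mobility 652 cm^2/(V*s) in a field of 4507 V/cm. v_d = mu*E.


Step 1: v_d = mu * E
Step 2: v_d = 652 * 4507 = 2938564
Step 3: v_d = 2.94e+06 cm/s

2.94e+06


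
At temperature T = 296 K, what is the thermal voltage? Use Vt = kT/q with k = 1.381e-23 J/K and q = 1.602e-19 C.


Step 1: kT = 1.381e-23 * 296 = 4.08776e-21 J
Step 2: Vt = kT/q = 4.08776e-21 / 1.602e-19
Step 3: Vt = 0.02552 V

0.02552


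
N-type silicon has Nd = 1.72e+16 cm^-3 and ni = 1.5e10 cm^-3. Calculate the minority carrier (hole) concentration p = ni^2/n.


Step 1: Since Nd >> ni, n ≈ Nd = 1.72e+16 cm^-3
Step 2: p = ni^2 / n = (1.5e10)^2 / 1.72e+16
Step 3: p = 2.25e20 / 1.72e+16 = 1.31e+04 cm^-3

1.31e+04


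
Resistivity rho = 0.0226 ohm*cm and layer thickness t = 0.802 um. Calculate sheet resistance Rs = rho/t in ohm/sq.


Step 1: Convert thickness to cm: t = 0.802 um = 8.0200e-05 cm
Step 2: Rs = rho / t = 0.0226 / 8.0200e-05
Step 3: Rs = 281.8 ohm/sq

281.8


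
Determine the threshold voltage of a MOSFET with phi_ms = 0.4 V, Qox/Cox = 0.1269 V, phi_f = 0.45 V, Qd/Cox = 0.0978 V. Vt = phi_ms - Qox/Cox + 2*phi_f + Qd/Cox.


Step 1: Vt = phi_ms - Qox/Cox + 2*phi_f + Qd/Cox
Step 2: Vt = 0.4 - 0.1269 + 2*0.45 + 0.0978
Step 3: Vt = 0.4 - 0.1269 + 0.9 + 0.0978
Step 4: Vt = 1.2709 V

1.2709


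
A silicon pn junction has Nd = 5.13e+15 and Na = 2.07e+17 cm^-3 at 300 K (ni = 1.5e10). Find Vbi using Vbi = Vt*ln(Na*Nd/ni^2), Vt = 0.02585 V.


Step 1: Compute Na*Nd/ni^2 = 2.07e+17 * 5.13e+15 / (1.5e10)^2 = 4.7196e+12
Step 2: ln(4.7196e+12) = 29.1827
Step 3: Vbi = 0.02585 * 29.1827 = 0.754 V

0.754


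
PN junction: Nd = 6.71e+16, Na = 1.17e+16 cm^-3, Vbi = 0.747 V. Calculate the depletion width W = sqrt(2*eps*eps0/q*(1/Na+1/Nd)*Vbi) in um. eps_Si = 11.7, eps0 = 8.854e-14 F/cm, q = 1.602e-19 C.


Step 1: 1/Na + 1/Nd = 1/1.17e+16 + 1/6.71e+16 = 1.00373e-16
Step 2: 2*eps*eps0/q = 2*11.7*8.854e-14/1.602e-19 = 1.293281e+07
Step 3: W^2 = 1.293281e+07 * 1.00373e-16 * 0.747 = 9.69684e-10
Step 4: W = sqrt(9.69684e-10) = 3.114e-05 cm = 0.3114 um

0.3114


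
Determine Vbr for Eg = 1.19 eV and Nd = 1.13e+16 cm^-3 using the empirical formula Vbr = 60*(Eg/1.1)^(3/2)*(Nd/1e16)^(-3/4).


Step 1: Eg/1.1 = 1.19/1.1 = 1.081818
Step 2: (Eg/1.1)^1.5 = 1.081818^1.5 = 1.125204
Step 3: (Nd/1e16)^(-0.75) = (1.13)^(-0.75) = 0.912412
Step 4: Vbr = 60 * 1.125204 * 0.912412 = 61.6 V

61.6


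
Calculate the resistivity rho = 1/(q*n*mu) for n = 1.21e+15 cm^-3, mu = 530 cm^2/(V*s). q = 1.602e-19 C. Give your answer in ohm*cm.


Step 1: sigma = q * n * mu = 1.602e-19 * 1.21e+15 * 530 = 1.02736e-01 S/cm
Step 2: rho = 1 / sigma = 1 / 1.02736e-01 = 9.734 ohm*cm

9.734


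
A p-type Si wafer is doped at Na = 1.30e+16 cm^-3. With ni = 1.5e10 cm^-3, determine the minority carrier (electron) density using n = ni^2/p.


Step 1: Majority hole concentration p ≈ Na = 1.30e+16 cm^-3
Step 2: n = ni^2 / Na = (1.5e10)^2 / 1.30e+16
Step 3: n = 1.73e+04 cm^-3

1.73e+04


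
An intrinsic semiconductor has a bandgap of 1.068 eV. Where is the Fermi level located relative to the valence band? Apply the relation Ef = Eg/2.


Step 1: For an intrinsic semiconductor, the Fermi level sits at midgap.
Step 2: Ef = Eg / 2 = 1.068 / 2 = 0.534 eV

0.534


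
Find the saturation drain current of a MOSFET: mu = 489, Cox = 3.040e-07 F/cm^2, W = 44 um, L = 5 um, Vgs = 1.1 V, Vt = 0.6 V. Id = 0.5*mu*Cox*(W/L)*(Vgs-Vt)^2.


Step 1: Overdrive voltage Vov = Vgs - Vt = 1.1 - 0.6 = 0.5 V
Step 2: W/L = 44/5 = 8.8
Step 3: Id = 0.5 * 489 * 3.040e-07 * 8.8 * 0.5^2
Step 4: Id = 1.64e-04 A

1.64e-04


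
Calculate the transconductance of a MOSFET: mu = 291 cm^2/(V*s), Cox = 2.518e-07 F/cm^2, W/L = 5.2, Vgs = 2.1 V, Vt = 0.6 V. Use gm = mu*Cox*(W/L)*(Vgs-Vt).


Step 1: Vov = Vgs - Vt = 2.1 - 0.6 = 1.5 V
Step 2: gm = mu * Cox * (W/L) * Vov
Step 3: gm = 291 * 2.518e-07 * 5.2 * 1.5 = 5.72e-04 S

5.72e-04


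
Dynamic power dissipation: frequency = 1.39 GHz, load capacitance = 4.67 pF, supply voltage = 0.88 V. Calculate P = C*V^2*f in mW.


Step 1: V^2 = 0.88^2 = 0.7744 V^2
Step 2: P = C*V^2*f = 4.67e-12 F * 0.7744 * 1.39e9 Hz
Step 3: P = 5.02686272e-03 W
Step 4: P = 5.027 mW

5.027


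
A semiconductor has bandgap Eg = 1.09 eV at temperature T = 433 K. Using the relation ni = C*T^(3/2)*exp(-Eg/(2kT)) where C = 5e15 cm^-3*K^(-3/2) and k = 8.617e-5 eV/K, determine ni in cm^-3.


Step 1: Compute kT = 8.617e-5 * 433 = 0.03731161 eV
Step 2: Exponent = -Eg/(2kT) = -1.09/(2*0.03731161) = -14.60671
Step 3: T^(3/2) = 433^1.5 = 9010.15
Step 4: ni = 5e15 * 9010.15 * exp(-14.60671) = 2.04e+13 cm^-3

2.04e+13
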